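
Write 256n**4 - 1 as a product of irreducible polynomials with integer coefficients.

(4n + 1)(4n - 1)(16n**2 + 1)

Difference of squares twice: with A = 4n and B = 1, A⁴ − B⁴ = (A² − B²)(A² + B²), and A² − B² factors again.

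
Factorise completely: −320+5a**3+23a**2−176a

(5a+8)(a+8)(a−5)

By the rational root theorem, a = 5 is a root, giving the factor (a−5) and quotient 5a**2+48a+64.
The remaining quadratic factors as (a+8)(5a+8).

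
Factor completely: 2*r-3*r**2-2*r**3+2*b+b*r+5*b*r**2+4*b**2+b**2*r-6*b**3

-(2*b-r-2)*(3*b-2*r+1)*(b+r)

Group: b*(-6*b**2+7*b*r+4*b-2*r**2-3*r+2) + r*(-6*b**2+7*b*r+4*b-2*r**2-3*r+2); both groups contain (-6*b**2+7*b*r+4*b-2*r**2-3*r+2), so (b+r) is a factor with cofactor -6*b**2+7*b*r+4*b-2*r**2-3*r+2.
The cofactor groups again: -6*b**2+7*b*r+4*b-2*r**2-3*r+2 = -3*b*(2*b-r-2) + (2*r-1)*(2*b-r-2); both groups contain (2*b-r-2), giving -(3*b-2*r+1)*(2*b-r-2).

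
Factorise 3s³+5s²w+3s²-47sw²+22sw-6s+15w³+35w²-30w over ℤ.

Group: s(3s²+14sw-3s-5w²-15w) + (-3w+2)(3s²+14sw-3s-5w²-15w); both groups contain (3s²+14sw-3s-5w²-15w), so (s-3w+2) is a factor with cofactor 3s²+14sw-3s-5w²-15w.
The cofactor groups again: 3s²+14sw-3s-5w²-15w = s(3s-w-3) + 5w(3s-w-3); both groups contain (3s-w-3), giving (s+5w)(3s-w-3).

(3s-w-3)(s+5w)(s-3w+2)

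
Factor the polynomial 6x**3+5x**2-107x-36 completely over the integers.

(2x+9)(3x+1)(x-4)

By the rational root theorem, x = -9/2 is a root, so (2x+9) divides it; the quotient is 3x**2-11x-4.
The remaining quadratic factors as (3x+1)(x-4).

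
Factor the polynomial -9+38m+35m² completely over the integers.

(5m-1)(7m+9)

Need a pair with product 35·(-9) = -315 and sum 38: that's 45 and -7.
Split the middle term: 35m²+45m - 7m-9 = 5m(7m+9) - (7m+9).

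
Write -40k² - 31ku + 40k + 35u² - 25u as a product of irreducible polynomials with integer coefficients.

Group: -5k(8k - 5u) + (-7u + 5)(8k - 5u); both groups contain (8k - 5u).

-(5k + 7u - 5)(8k - 5u)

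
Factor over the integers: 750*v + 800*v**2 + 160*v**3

Pull out the common factor 10*v, then factor the remaining trinomial.

10*v*(4*v + 15)*(4*v + 5)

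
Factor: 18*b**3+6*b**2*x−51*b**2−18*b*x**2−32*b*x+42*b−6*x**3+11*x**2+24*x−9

Group: 3*b*(6*b**2−11*b−6*x**2−7*x+3) + (x−3)*(6*b**2−11*b−6*x**2−7*x+3); both groups contain (6*b**2−11*b−6*x**2−7*x+3), so (3*b+x−3) is a factor with cofactor 6*b**2−11*b−6*x**2−7*x+3.
The cofactor groups again: 6*b**2−11*b−6*x**2−7*x+3 = 2*b*(3*b+3*x−1) + (−2*x−3)*(3*b+3*x−1); both groups contain (3*b+3*x−1), giving (2*b−2*x−3)*(3*b+3*x−1).

(2*b−2*x−3)*(3*b+3*x−1)*(3*b+x−3)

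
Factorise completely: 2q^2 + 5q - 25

(2q - 5)(q + 5)

Need a pair with product 2·(-25) = -50 and sum 5: that's -5 and 10.
Split the middle term: 2q^2 - 5q + 10q - 25 = q(2q - 5) + 5(2q - 5).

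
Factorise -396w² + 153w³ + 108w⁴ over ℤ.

Pull out the common factor 9w², then factor the remaining trinomial.

9w²(3w - 4)(4w + 11)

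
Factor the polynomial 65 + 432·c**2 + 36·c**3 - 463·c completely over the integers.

Testing divisors of the constant over divisors of the leading coefficient, c = 1/6 is a root, so (6·c - 1) is a factor; dividing leaves 6·c**2 + 73·c - 65.
The remaining quadratic factors as (c + 13)(6·c - 5).

(6·c - 1)·(6·c - 5)·(c + 13)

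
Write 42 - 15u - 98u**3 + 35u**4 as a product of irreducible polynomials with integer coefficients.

(5u - 14)(7u**3 - 3)

Group as (35u**4 - 15u) + (-98u**3 + 42) = 5u(7u**3 - 3) - 14(7u**3 - 3).
Both groups share the factor (7u**3 - 3).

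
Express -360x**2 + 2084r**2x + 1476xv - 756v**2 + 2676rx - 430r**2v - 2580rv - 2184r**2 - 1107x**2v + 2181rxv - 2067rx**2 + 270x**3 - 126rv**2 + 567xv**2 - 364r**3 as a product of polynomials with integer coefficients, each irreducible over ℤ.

Group: 2r(-182r**2 + 223rx - 215rv - 30x**2 + 123xv - 63v**2) + (-9x + 12)(-182r**2 + 223rx - 215rv - 30x**2 + 123xv - 63v**2); both groups contain (-182r**2 + 223rx - 215rv - 30x**2 + 123xv - 63v**2), so (2r - 9x + 12) is a factor with cofactor -182r**2 + 223rx - 215rv - 30x**2 + 123xv - 63v**2.
The cofactor groups again: -182r**2 + 223rx - 215rv - 30x**2 + 123xv - 63v**2 = -14r(13r - 2x + 7v) + (15x - 9v)(13r - 2x + 7v); both groups contain (13r - 2x + 7v), giving -(14r - 15x + 9v)(13r - 2x + 7v).

-(13r - 2x + 7v)(14r - 15x + 9v)(2r - 9x + 12)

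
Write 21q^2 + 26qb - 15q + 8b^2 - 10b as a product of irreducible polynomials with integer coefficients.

Group: 3q(7q + 4b - 5) + 2b(7q + 4b - 5); both groups contain (7q + 4b - 5).

(3q + 2b)(7q + 4b - 5)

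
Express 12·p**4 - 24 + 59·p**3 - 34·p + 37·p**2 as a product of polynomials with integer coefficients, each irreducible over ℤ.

(3·p + 2)·(4·p - 3)·(p + 1)·(p + 4)

Among the possible rational roots, p = -1 is a root, so (p + 1) is a factor; dividing leaves 12·p**3 + 47·p**2 - 10·p - 24.
Next, p = -4 is a root, giving the factor (p + 4) and quotient 12·p**2 - p - 6.
The remaining quadratic factors as (3·p + 2)(4·p - 3).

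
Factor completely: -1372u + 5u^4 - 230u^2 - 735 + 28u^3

By the rational root theorem, u = -3/5 is a root, so (5u + 3) is a factor; dividing leaves u^3 + 5u^2 - 49u - 245.
Continuing, u = 7 is a root, so (u - 7) divides it; the quotient is u^2 + 12u + 35.
The remaining quadratic factors as (u + 7)(u + 5).

(5u + 3)(u + 5)(u + 7)(u - 7)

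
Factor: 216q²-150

6(6q+5)(6q-5)

Pull out the common factor 6; 36q²-25 is a difference of squares.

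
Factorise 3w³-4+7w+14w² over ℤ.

Testing divisors of the constant over divisors of the leading coefficient, w = 1/3 is a root, so (3w-1) is a factor; dividing leaves w²+5w+4.
The remaining quadratic factors as (w+4)(w+1).

(3w-1)(w+1)(w+4)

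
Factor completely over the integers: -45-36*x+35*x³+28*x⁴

(4*x+5)*(7*x³-9)

Group as (28*x⁴-36*x) + (35*x³-45) = 4*x*(7*x³-9) + 5*(7*x³-9).
Both groups share the factor (7*x³-9).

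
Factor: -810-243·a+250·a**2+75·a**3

(3·a+10)·(5·a+9)·(5·a-9)

Testing divisors of the constant over divisors of the leading coefficient, a = 9/5 is a root, so (5·a-9) is a factor; dividing leaves 15·a**2+77·a+90.
The remaining quadratic factors as (3·a+10)(5·a+9).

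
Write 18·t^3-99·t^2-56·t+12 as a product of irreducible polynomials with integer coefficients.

(3·t+2)·(6·t-1)·(t-6)

Testing divisors of the constant over divisors of the leading coefficient, t = 6 is a root, so (t-6) divides it; the quotient is 18·t^2+9·t-2.
The remaining quadratic factors as (3·t+2)(6·t-1).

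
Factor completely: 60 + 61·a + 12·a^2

Need a pair with product 12·60 = 720 and sum 61: that's 16 and 45.
Split the middle term: 12·a^2 + 16·a + 45·a + 60 = 4·a·(3·a + 4) + 15·(3·a + 4).

(3·a + 4)·(4·a + 15)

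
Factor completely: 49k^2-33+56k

(7k+11)(7k-3)

Need a pair with product 49·(-33) = -1617 and sum 56: that's 77 and -21.
Split the middle term: 49k^2+77k - 21k-33 = 7k(7k+11) - 3(7k+11).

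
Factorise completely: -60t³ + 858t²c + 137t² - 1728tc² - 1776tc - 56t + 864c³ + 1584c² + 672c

Group: t(-60t² + 138tc + 137t - 72c² - 132c - 56) - 12c(-60t² + 138tc + 137t - 72c² - 132c - 56); both groups contain (-60t² + 138tc + 137t - 72c² - 132c - 56), so (t - 12c) is a factor with cofactor -60t² + 138tc + 137t - 72c² - 132c - 56.
The cofactor groups again: -60t² + 138tc + 137t - 72c² - 132c - 56 = -15t(4t - 6c - 7) + (12c + 8)(4t - 6c - 7); both groups contain (4t - 6c - 7), giving -(15t - 12c - 8)(4t - 6c - 7).

-(15t - 12c - 8)(t - 12c)(4t - 6c - 7)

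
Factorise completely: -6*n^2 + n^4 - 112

(n^2 + 8)*(n^2 - 14)

Substitute u = n^2 to get a quadratic in u, then factor.
n^2 - 14 is irreducible over ℤ (14 is not a perfect square).
n^2 + 8 is irreducible over ℤ (always positive, so no real roots).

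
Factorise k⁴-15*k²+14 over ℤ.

(k+1)*(k-1)*(k²-14)

Substitute u = k² to get a quadratic in u, then factor.
k²-1 is a difference of squares.
k²-14 is irreducible over ℤ (14 is not a perfect square).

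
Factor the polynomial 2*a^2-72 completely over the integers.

Pull out the common factor 2; a^2-36 is a difference of squares.

2*(a+6)*(a-6)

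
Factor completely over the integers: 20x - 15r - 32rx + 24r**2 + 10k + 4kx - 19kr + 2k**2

(2k - 3r + 4x)(k - 8r + 5)

Group: k(2k - 3r + 4x) + (-8r + 5)(2k - 3r + 4x); both groups contain (2k - 3r + 4x).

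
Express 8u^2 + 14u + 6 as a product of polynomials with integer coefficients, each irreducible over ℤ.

2(4u + 3)(u + 1)

Pull out the common factor 2, then factor the remaining trinomial.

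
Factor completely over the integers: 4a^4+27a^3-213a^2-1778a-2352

(4a+7)(a+6)(a+7)(a-8)

Testing divisors of the constant over divisors of the leading coefficient, a = -7/4 is a root, so (4a+7) is a factor; dividing leaves a^3+5a^2-62a-336.
Then a = -6 is a root, giving the factor (a+6) and quotient a^2-a-56.
The remaining quadratic factors as (a-8)(a+7).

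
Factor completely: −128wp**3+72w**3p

Factor out 8wp, leaving 9w**2−16p**2, which is a difference of two squares.

8pw(3w−4p)(3w+4p)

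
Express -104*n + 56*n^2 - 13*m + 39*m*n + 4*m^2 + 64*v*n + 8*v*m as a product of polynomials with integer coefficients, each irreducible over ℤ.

(8*v + 4*m + 7*n - 13)*(m + 8*n)

Group: 8*v*(m + 8*n) + (4*m + 7*n - 13)*(m + 8*n); both groups contain (m + 8*n).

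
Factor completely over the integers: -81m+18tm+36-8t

(2t-9)(9m-4)

Group as (18tm-8t) + (-81m+36) = 2t(9m-4) - 9(9m-4).
Both groups share the factor (9m-4).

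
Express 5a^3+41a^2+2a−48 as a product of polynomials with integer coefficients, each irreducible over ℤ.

(5a+6)(a+8)(a−1)

By the rational root theorem, a = −6/5 is a root, so (5a+6) divides it; the quotient is a^2+7a−8.
The remaining quadratic factors as (a+8)(a−1).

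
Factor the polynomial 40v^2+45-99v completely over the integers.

Need a pair with product 40·45 = 1800 and sum -99: that's -75 and -24.
Split the middle term: 40v^2-75v - 24v+45 = 5v(8v-15) - 3(8v-15).

(5v-3)(8v-15)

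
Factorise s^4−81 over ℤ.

Write as (s^2)² − (9)², then factor s^2−9 once more.

(s+3)(s−3)(s^2+9)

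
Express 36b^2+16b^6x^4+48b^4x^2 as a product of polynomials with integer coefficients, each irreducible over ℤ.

Factor out 4b^2 first: what remains is 4b^4x^4+12b^2x^2+9.
Recognize a perfect-square trinomial with the parts 2b^2x^2 and 3.

4b^2(2b^2x^2+3)^2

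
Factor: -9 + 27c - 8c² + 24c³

Group as (24c³ + 27c) + (-8c² - 9) = 3c(8c² + 9) - (8c² + 9).
Both groups share the factor (8c² + 9).

(3c - 1)(8c² + 9)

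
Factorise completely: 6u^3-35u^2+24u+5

Testing divisors of the constant over divisors of the leading coefficient, u = 5 is a root, so (u-5) divides it; the quotient is 6u^2-5u-1.
The remaining quadratic factors as (6u+1)(u-1).

(6u+1)(u-1)(u-5)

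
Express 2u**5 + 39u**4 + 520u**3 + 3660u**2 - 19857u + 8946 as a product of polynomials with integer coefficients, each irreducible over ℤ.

(2u - 1)(u + 14)(u - 3)(u**2 + 9u + 213)

Among the possible rational roots, u = 3 is a root, giving the factor (u - 3) and quotient 2u**4 + 45u**3 + 655u**2 + 5625u - 2982.
Continuing, u = -14 is a root, giving the factor (u + 14) and quotient 2u**3 + 17u**2 + 417u - 213.
Next, u = 1/2 is a root, so (2u - 1) divides it; the quotient is u**2 + 9u + 213.
The quadratic u**2 + 9u + 213 has discriminant -771 < 0 and is irreducible over ℤ.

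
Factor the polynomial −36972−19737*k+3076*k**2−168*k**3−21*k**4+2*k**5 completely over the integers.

(2*k+3)*(k+12)*(k−13)*(k**2−11*k+79)

By the rational root theorem, k = −3/2 is a root, giving the factor (2*k+3) and quotient k**4−12*k**3−66*k**2+1637*k−12324.
Next, k = 13 is a root, giving the factor (k−13) and quotient k**3+k**2−53*k+948.
Next, k = −12 is a root, giving the factor (k+12) and quotient k**2−11*k+79.
The quadratic k**2−11*k+79 has discriminant −195 < 0 and is irreducible over ℤ.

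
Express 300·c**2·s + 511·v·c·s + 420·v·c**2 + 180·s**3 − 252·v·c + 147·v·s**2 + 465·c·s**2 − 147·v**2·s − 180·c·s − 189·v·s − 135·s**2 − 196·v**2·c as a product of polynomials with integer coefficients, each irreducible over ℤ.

−(7·v − 15·c − 12·s + 9)·(4·c + 3·s)·(7·v + 5·s)

Group: 4·c·(−49·v**2 + 105·v·c + 49·v·s − 63·v + 75·c·s + 60·s**2 − 45·s) + 3·s·(−49·v**2 + 105·v·c + 49·v·s − 63·v + 75·c·s + 60·s**2 − 45·s); both groups contain (−49·v**2 + 105·v·c + 49·v·s − 63·v + 75·c·s + 60·s**2 − 45·s), so (4·c + 3·s) is a factor with cofactor −49·v**2 + 105·v·c + 49·v·s − 63·v + 75·c·s + 60·s**2 − 45·s.
The cofactor groups again: −49·v**2 + 105·v·c + 49·v·s − 63·v + 75·c·s + 60·s**2 − 45·s = −7·v·(7·v − 15·c − 12·s + 9) − 5·s·(7·v − 15·c − 12·s + 9); both groups contain (7·v − 15·c − 12·s + 9), giving −(7·v + 5·s)·(7·v − 15·c − 12·s + 9).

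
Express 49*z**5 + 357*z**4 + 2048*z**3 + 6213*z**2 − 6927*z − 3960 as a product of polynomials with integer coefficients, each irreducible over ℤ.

(7*z + 3)*(7*z − 8)*(z + 5)*(z**2 + 3*z + 33)

Among the possible rational roots, z = −5 is a root, so (z + 5) is a factor; dividing leaves 49*z**4 + 112*z**3 + 1488*z**2 − 1227*z − 792.
Next, z = −3/7 is a root, so (7*z + 3) is a factor; dividing leaves 7*z**3 + 13*z**2 + 207*z − 264.
Next, z = 8/7 is a root, giving the factor (7*z − 8) and quotient z**2 + 3*z + 33.
The quadratic z**2 + 3*z + 33 has discriminant −123 < 0 and is irreducible over ℤ.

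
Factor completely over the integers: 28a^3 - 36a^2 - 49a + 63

Group as (28a^3 - 49a) + (-36a^2 + 63) = 7a(4a^2 - 7) - 9(4a^2 - 7).
Both groups share the factor (4a^2 - 7).

(7a - 9)(4a^2 - 7)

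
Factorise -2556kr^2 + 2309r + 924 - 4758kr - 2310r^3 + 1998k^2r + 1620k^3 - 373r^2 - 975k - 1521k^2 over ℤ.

(12k - 14r - 11)(15k + 11r - 12)(9k + 15r + 7)

Group: 12k(135k^2 + 324kr - 3k + 165r^2 - 103r - 84) + (-14r - 11)(135k^2 + 324kr - 3k + 165r^2 - 103r - 84); both groups contain (135k^2 + 324kr - 3k + 165r^2 - 103r - 84), so (12k - 14r - 11) is a factor with cofactor 135k^2 + 324kr - 3k + 165r^2 - 103r - 84.
The cofactor groups again: 135k^2 + 324kr - 3k + 165r^2 - 103r - 84 = 9k(15k + 11r - 12) + (15r + 7)(15k + 11r - 12); both groups contain (15k + 11r - 12), giving (9k + 15r + 7)(15k + 11r - 12).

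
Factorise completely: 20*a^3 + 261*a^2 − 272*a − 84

Among the possible rational roots, a = −14 is a root, so (a + 14) is a factor; dividing leaves 20*a^2 − 19*a − 6.
The remaining quadratic factors as (5*a − 6)(4*a + 1).

(4*a + 1)*(5*a − 6)*(a + 14)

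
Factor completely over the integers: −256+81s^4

(3s)⁴ − (4)⁴ = ((3s)² − (4)²)((3s)² + (4)²); the first factor splits again, the second (9s^2+16) is irreducible.

(3s+4)(3s−4)(9s^2+16)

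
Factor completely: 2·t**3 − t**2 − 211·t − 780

Among the possible rational roots, t = −13/2 is a root, giving the factor (2·t + 13) and quotient t**2 − 7·t − 60.
The remaining quadratic factors as (t − 12)(t + 5).

(2·t + 13)·(t + 5)·(t − 12)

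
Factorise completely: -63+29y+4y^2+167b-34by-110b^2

Group: -10b(11b-y-9) + (-4y+7)(11b-y-9); both groups contain (11b-y-9).

-(10b+4y-7)(11b-y-9)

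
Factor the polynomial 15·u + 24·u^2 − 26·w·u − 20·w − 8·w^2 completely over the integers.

Group: −4·w·(2·w + 8·u + 5) + 3·u·(2·w + 8·u + 5); both groups contain (2·w + 8·u + 5).

−(4·w − 3·u)·(2·w + 8·u + 5)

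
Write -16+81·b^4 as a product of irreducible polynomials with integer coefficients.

(3·b+2)·(3·b-2)·(9·b^2+4)

Difference of squares twice: with A = 3·b and B = 2, A⁴ − B⁴ = (A² − B²)(A² + B²), and A² − B² factors again.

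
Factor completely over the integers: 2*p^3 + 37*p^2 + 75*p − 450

(2*p − 5)*(p + 15)*(p + 6)

By the rational root theorem, p = 5/2 is a root, so (2*p − 5) divides it; the quotient is p^2 + 21*p + 90.
The remaining quadratic factors as (p + 6)(p + 15).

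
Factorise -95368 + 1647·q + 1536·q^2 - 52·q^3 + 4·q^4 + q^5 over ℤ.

(q + 13)·(q + 8)·(q - 7)·(q^2 - 10·q + 131)

Testing divisors of the constant over divisors of the leading coefficient, q = -13 is a root, so (q + 13) is a factor; dividing leaves q^4 - 9·q^3 + 65·q^2 + 691·q - 7336.
Then q = -8 is a root, giving the factor (q + 8) and quotient q^3 - 17·q^2 + 201·q - 917.
Next, q = 7 is a root, so (q - 7) is a factor; dividing leaves q^2 - 10·q + 131.
The quadratic q^2 - 10·q + 131 has discriminant -424 < 0 and is irreducible over ℤ.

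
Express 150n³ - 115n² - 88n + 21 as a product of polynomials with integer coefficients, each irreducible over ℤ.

Among the possible rational roots, n = -3/5 is a root, giving the factor (5n + 3) and quotient 30n² - 41n + 7.
The remaining quadratic factors as (5n - 1)(6n - 7).

(5n + 3)(5n - 1)(6n - 7)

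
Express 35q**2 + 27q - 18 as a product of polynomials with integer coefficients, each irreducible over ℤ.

Need a pair with product 35·(-18) = -630 and sum 27: that's 42 and -15.
Split the middle term: 35q**2 + 42q - 15q - 18 = 7q(5q + 6) - 3(5q + 6).

(5q + 6)(7q - 3)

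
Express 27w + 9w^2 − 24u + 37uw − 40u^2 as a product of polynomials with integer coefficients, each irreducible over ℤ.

Group: −5u(8u − 9w) + (−w − 3)(8u − 9w); both groups contain (8u − 9w).

−(5u + w + 3)(8u − 9w)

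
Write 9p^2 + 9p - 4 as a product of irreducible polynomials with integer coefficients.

(3p + 4)(3p - 1)

Need a pair with product 9·(-4) = -36 and sum 9: that's -3 and 12.
Split the middle term: 9p^2 - 3p + 12p - 4 = 3p(3p - 1) + 4(3p - 1).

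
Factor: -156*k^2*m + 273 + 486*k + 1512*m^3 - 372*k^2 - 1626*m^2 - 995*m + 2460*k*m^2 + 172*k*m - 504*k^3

Group: 14*k*(-36*k^2 + 12*k*m - 60*k + 168*m^2 + 62*m - 21) + (9*m - 13)*(-36*k^2 + 12*k*m - 60*k + 168*m^2 + 62*m - 21); both groups contain (-36*k^2 + 12*k*m - 60*k + 168*m^2 + 62*m - 21), so (14*k + 9*m - 13) is a factor with cofactor -36*k^2 + 12*k*m - 60*k + 168*m^2 + 62*m - 21.
The cofactor groups again: -36*k^2 + 12*k*m - 60*k + 168*m^2 + 62*m - 21 = -6*k*(6*k + 12*m + 7) + (14*m - 3)*(6*k + 12*m + 7); both groups contain (6*k + 12*m + 7), giving -(6*k - 14*m + 3)*(6*k + 12*m + 7).

-(14*k + 9*m - 13)*(6*k + 12*m + 7)*(6*k - 14*m + 3)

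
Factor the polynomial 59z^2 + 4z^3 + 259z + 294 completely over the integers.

(4z + 7)(z + 6)(z + 7)

Testing divisors of the constant over divisors of the leading coefficient, z = -7/4 is a root, giving the factor (4z + 7) and quotient z^2 + 13z + 42.
The remaining quadratic factors as (z + 7)(z + 6).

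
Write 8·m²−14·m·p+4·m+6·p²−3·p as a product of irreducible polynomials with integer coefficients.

Group: 4·m·(2·m−2·p+1) − 3·p·(2·m−2·p+1); both groups contain (2·m−2·p+1).

(2·m−2·p+1)·(4·m−3·p)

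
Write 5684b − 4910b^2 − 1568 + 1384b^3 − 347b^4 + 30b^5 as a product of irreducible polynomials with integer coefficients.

(5b − 2)(6b − 7)(b − 8)(b^2 − 2b + 14)

Trying the rational-root candidates, b = 8 is a root, giving the factor (b − 8) and quotient 30b^4 − 107b^3 + 528b^2 − 686b + 196.
Next, b = 7/6 is a root, so (6b − 7) is a factor; dividing leaves 5b^3 − 12b^2 + 74b − 28.
Continuing, b = 2/5 is a root, so (5b − 2) is a factor; dividing leaves b^2 − 2b + 14.
The quadratic b^2 − 2b + 14 has discriminant −52 < 0 and is irreducible over ℤ.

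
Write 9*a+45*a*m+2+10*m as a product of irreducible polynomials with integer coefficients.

Group as (45*a*m+9*a) + (10*m+2) = 9*a*(5*m+1) + 2*(5*m+1).
Both groups share the factor (5*m+1).

(5*m+1)*(9*a+2)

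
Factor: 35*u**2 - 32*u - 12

(5*u - 6)*(7*u + 2)

Need a pair with product 35·(-12) = -420 and sum -32: that's 10 and -42.
Split the middle term: 35*u**2 + 10*u - 42*u - 12 = 5*u*(7*u + 2) - 6*(7*u + 2).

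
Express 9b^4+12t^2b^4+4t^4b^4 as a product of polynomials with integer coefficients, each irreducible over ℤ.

Factor out b^4 first: what remains is 4t^4+12t^2+9.
Recognize a perfect-square trinomial with the parts 3 and 2t^2.

b^4(2t^2+3)^2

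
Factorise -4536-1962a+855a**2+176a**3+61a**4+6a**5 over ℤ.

Testing divisors of the constant over divisors of the leading coefficient, a = -9 is a root, so (a+9) divides it; the quotient is 6a**4+7a**3+113a**2-162a-504.
Next, a = 7/3 is a root, giving the factor (3a-7) and quotient 2a**3+7a**2+54a+72.
Continuing, a = -3/2 is a root, so (2a+3) divides it; the quotient is a**2+2a+24.
The quadratic a**2+2a+24 has discriminant -92 < 0 and is irreducible over ℤ.

(2a+3)(3a-7)(a+9)(a**2+2a+24)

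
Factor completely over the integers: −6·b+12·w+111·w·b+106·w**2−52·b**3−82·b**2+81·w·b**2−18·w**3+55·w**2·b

Group: w·(−18·w**2−17·w·b−2·w+13·b**2+b) + (−4·b−6)·(−18·w**2−17·w·b−2·w+13·b**2+b); both groups contain (−18·w**2−17·w·b−2·w+13·b**2+b), so (w−4·b−6) is a factor with cofactor −18·w**2−17·w·b−2·w+13·b**2+b.
The cofactor groups again: −18·w**2−17·w·b−2·w+13·b**2+b = −2·w·(9·w+13·b+1) + b·(9·w+13·b+1); both groups contain (9·w+13·b+1), giving −(2·w−b)·(9·w+13·b+1).

−(w−4·b−6)·(2·w−b)·(9·w+13·b+1)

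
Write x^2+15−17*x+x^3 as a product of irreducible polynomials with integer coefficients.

(x+5)*(x−1)*(x−3)

Among the possible rational roots, x = −5 is a root, so (x+5) is a factor; dividing leaves x^2−4*x+3.
The remaining quadratic factors as (x−1)(x−3).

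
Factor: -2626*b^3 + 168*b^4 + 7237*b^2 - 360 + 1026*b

By the rational root theorem, b = 1/6 is a root, so (6*b - 1) divides it; the quotient is 28*b^3 - 433*b^2 + 1134*b + 360.
Then b = 12 is a root, giving the factor (b - 12) and quotient 28*b^2 - 97*b - 30.
The remaining quadratic factors as (7*b + 2)(4*b - 15).

(4*b - 15)*(6*b - 1)*(7*b + 2)*(b - 12)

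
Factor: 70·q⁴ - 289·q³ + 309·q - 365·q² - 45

By the rational root theorem, q = 1/5 is a root, so (5·q - 1) is a factor; dividing leaves 14·q³ - 55·q² - 84·q + 45.
Then q = -3/2 is a root, so (2·q + 3) is a factor; dividing leaves 7·q² - 38·q + 15.
The remaining quadratic factors as (7·q - 3)(q - 5).

(2·q + 3)·(5·q - 1)·(7·q - 3)·(q - 5)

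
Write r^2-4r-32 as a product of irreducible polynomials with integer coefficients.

Two integers with product -32 and sum -4 are -8 and 4.

(r+4)(r-8)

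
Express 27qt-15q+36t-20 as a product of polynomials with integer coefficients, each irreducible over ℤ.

Group as (27qt-15q) + (36t-20) = 3q(9t-5) + 4(9t-5).
Both groups share the factor (9t-5).

(3q+4)(9t-5)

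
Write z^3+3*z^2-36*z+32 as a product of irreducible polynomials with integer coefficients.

Trying the rational-root candidates, z = -8 is a root, so (z+8) is a factor; dividing leaves z^2-5*z+4.
The remaining quadratic factors as (z-4)(z-1).

(z+8)*(z-1)*(z-4)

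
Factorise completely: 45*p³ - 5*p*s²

5*p*(3*p + s)*(3*p - s)

Pull out the common factor 5*p; 9*p² - s² is a difference of squares.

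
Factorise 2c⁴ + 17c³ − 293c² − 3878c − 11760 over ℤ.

Testing divisors of the constant over divisors of the leading coefficient, c = 14 is a root, so (c − 14) is a factor; dividing leaves 2c³ + 45c² + 337c + 840.
Next, c = −8 is a root, so (c + 8) is a factor; dividing leaves 2c² + 29c + 105.
The remaining quadratic factors as (2c + 15)(c + 7).

(2c + 15)(c + 7)(c + 8)(c − 14)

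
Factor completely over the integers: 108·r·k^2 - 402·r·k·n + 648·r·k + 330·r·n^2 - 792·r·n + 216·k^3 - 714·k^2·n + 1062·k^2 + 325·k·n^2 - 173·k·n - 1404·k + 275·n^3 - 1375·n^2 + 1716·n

(6·r + 12·k + 5·n - 13)·(2·k - 5·n + 12)·(9·k - 11·n)

Group: 9·k·(12·r·k - 30·r·n + 72·r + 24·k^2 - 50·k·n + 118·k - 25·n^2 + 125·n - 156) - 11·n·(12·r·k - 30·r·n + 72·r + 24·k^2 - 50·k·n + 118·k - 25·n^2 + 125·n - 156); both groups contain (12·r·k - 30·r·n + 72·r + 24·k^2 - 50·k·n + 118·k - 25·n^2 + 125·n - 156), so (9·k - 11·n) is a factor with cofactor 12·r·k - 30·r·n + 72·r + 24·k^2 - 50·k·n + 118·k - 25·n^2 + 125·n - 156.
The cofactor groups again: 12·r·k - 30·r·n + 72·r + 24·k^2 - 50·k·n + 118·k - 25·n^2 + 125·n - 156 = 6·r·(2·k - 5·n + 12) + (12·k + 5·n - 13)·(2·k - 5·n + 12); both groups contain (2·k - 5·n + 12), giving (6·r + 12·k + 5·n - 13)·(2·k - 5·n + 12).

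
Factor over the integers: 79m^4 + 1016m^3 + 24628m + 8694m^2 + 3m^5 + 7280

(3m + 1)(m + 14)(m + 4)(m^2 + 8m + 130)

Testing divisors of the constant over divisors of the leading coefficient, m = -1/3 is a root, giving the factor (3m + 1) and quotient m^4 + 26m^3 + 330m^2 + 2788m + 7280.
Continuing, m = -14 is a root, so (m + 14) divides it; the quotient is m^3 + 12m^2 + 162m + 520.
Continuing, m = -4 is a root, giving the factor (m + 4) and quotient m^2 + 8m + 130.
The quadratic m^2 + 8m + 130 has discriminant -456 < 0 and is irreducible over ℤ.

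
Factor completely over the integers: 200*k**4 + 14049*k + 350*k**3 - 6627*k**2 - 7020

By the rational root theorem, k = 13/5 is a root, giving the factor (5*k - 13) and quotient 40*k**3 + 174*k**2 - 873*k + 540.
Next, k = -15/2 is a root, giving the factor (2*k + 15) and quotient 20*k**2 - 63*k + 36.
The remaining quadratic factors as (5*k - 12)(4*k - 3).

(2*k + 15)*(4*k - 3)*(5*k - 12)*(5*k - 13)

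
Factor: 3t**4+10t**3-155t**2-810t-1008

Testing divisors of the constant over divisors of the leading coefficient, t = -3 is a root, giving the factor (t+3) and quotient 3t**3+t**2-158t-336.
Continuing, t = -6 is a root, so (t+6) is a factor; dividing leaves 3t**2-17t-56.
The remaining quadratic factors as (t-8)(3t+7).

(3t+7)(t+3)(t+6)(t-8)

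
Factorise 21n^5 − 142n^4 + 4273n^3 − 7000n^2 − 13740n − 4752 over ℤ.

(3n + 2)(7n + 4)(n − 3)(n^2 − 5n + 198)

By the rational root theorem, n = −4/7 is a root, so (7n + 4) divides it; the quotient is 3n^4 − 22n^3 + 623n^2 − 1356n − 1188.
Continuing, n = 3 is a root, so (n − 3) divides it; the quotient is 3n^3 − 13n^2 + 584n + 396.
Next, n = −2/3 is a root, giving the factor (3n + 2) and quotient n^2 − 5n + 198.
The quadratic n^2 − 5n + 198 has discriminant −767 < 0 and is irreducible over ℤ.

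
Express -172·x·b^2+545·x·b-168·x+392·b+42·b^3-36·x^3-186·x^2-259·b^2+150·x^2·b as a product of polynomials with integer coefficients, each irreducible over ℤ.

-(6·x-2·b+7)·(2·x-3·b+8)·(3·x-7·b)

Group: 2·x·(-18·x^2+48·x·b-21·x-14·b^2+49·b) + (-3·b+8)·(-18·x^2+48·x·b-21·x-14·b^2+49·b); both groups contain (-18·x^2+48·x·b-21·x-14·b^2+49·b), so (2·x-3·b+8) is a factor with cofactor -18·x^2+48·x·b-21·x-14·b^2+49·b.
The cofactor groups again: -18·x^2+48·x·b-21·x-14·b^2+49·b = -6·x·(3·x-7·b) + (2·b-7)·(3·x-7·b); both groups contain (3·x-7·b), giving -(6·x-2·b+7)·(3·x-7·b).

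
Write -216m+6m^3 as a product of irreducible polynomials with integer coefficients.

6m(m+6)(m-6)

Pull out the common factor 6m; m^2-36 is a difference of squares.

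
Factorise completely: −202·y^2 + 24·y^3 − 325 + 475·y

Testing divisors of the constant over divisors of the leading coefficient, y = 5/4 is a root, so (4·y − 5) divides it; the quotient is 6·y^2 − 43·y + 65.
The remaining quadratic factors as (6·y − 13)(y − 5).

(4·y − 5)·(6·y − 13)·(y − 5)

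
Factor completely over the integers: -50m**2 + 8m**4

Pull out the common factor 2m**2; 4m**2 - 25 is a difference of squares.

2m**2(2m + 5)(2m - 5)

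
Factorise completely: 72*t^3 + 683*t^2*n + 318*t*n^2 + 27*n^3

Group: 8*t*(9*t^2 + 82*t*n + 9*n^2) + 3*n*(9*t^2 + 82*t*n + 9*n^2); both groups contain (9*t^2 + 82*t*n + 9*n^2), so (8*t + 3*n) is a factor with cofactor 9*t^2 + 82*t*n + 9*n^2.
The cofactor groups again: 9*t^2 + 82*t*n + 9*n^2 = 9*t*(t + 9*n) + n*(t + 9*n); both groups contain (t + 9*n), giving (9*t + n)*(t + 9*n).

(8*t + 3*n)*(t + 9*n)*(9*t + n)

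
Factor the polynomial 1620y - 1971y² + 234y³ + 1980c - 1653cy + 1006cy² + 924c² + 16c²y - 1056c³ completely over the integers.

Group: 8c(-132c² + 35cy - 132c + 117y² - 108y) + (2y - 15)(-132c² + 35cy - 132c + 117y² - 108y); both groups contain (-132c² + 35cy - 132c + 117y² - 108y), so (8c + 2y - 15) is a factor with cofactor -132c² + 35cy - 132c + 117y² - 108y.
The cofactor groups again: -132c² + 35cy - 132c + 117y² - 108y = -11c(12c - 13y + 12) - 9y(12c - 13y + 12); both groups contain (12c - 13y + 12), giving -(11c + 9y)(12c - 13y + 12).

-(11c + 9y)(12c - 13y + 12)(8c + 2y - 15)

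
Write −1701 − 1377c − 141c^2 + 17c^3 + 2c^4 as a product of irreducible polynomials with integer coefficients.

(2c + 3)(c + 7)(c + 9)(c − 9)

Among the possible rational roots, c = 9 is a root, giving the factor (c − 9) and quotient 2c^3 + 35c^2 + 174c + 189.
Next, c = −9 is a root, so (c + 9) divides it; the quotient is 2c^2 + 17c + 21.
The remaining quadratic factors as (c + 7)(2c + 3).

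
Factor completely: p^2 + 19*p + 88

Two integers with product 88 and sum 19 are 8 and 11.

(p + 11)*(p + 8)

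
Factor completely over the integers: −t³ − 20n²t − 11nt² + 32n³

Group: 4n(8n² − 7nt − t²) + t(8n² − 7nt − t²); both groups contain (8n² − 7nt − t²), so (4n + t) is a factor with cofactor 8n² − 7nt − t².
The cofactor groups again: 8n² − 7nt − t² = 8n(n − t) + t(n − t); both groups contain (n − t), giving (8n + t)(n − t).

(4n + t)(8n + t)(n − t)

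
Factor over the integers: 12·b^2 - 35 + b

Need a pair with product 12·(-35) = -420 and sum 1: that's 21 and -20.
Split the middle term: 12·b^2 + 21·b - 20·b - 35 = 3·b·(4·b + 7) - 5·(4·b + 7).

(3·b - 5)·(4·b + 7)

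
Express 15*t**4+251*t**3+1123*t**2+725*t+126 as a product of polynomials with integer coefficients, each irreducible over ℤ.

(3*t+1)*(5*t+2)*(t+7)*(t+9)

Testing divisors of the constant over divisors of the leading coefficient, t = -7 is a root, giving the factor (t+7) and quotient 15*t**3+146*t**2+101*t+18.
Continuing, t = -1/3 is a root, so (3*t+1) is a factor; dividing leaves 5*t**2+47*t+18.
The remaining quadratic factors as (5*t+2)(t+9).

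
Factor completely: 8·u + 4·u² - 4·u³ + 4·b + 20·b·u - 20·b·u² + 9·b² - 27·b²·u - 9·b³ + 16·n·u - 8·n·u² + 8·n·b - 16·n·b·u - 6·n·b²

Group: b·(-6·n·b - 4·n·u + 8·n - 9·b² - 9·b·u + 9·b - 2·u² + 2·u + 4) + 2·u·(-6·n·b - 4·n·u + 8·n - 9·b² - 9·b·u + 9·b - 2·u² + 2·u + 4); both groups contain (-6·n·b - 4·n·u + 8·n - 9·b² - 9·b·u + 9·b - 2·u² + 2·u + 4), so (b + 2·u) is a factor with cofactor -6·n·b - 4·n·u + 8·n - 9·b² - 9·b·u + 9·b - 2·u² + 2·u + 4.
The cofactor groups again: -6·n·b - 4·n·u + 8·n - 9·b² - 9·b·u + 9·b - 2·u² + 2·u + 4 = -3·b·(2·n + 3·b + u + 1) + (-2·u + 4)·(2·n + 3·b + u + 1); both groups contain (2·n + 3·b + u + 1), giving -(3·b + 2·u - 4)·(2·n + 3·b + u + 1).

-(2·n + 3·b + u + 1)·(3·b + 2·u - 4)·(b + 2·u)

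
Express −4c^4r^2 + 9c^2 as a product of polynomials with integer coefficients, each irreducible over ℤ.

Factor out c^2 first: what remains is −4c^2r^2 + 9.
Recognize a difference of squares with the parts 3 and 2cr.

−c^2(2cr + 3)(2cr − 3)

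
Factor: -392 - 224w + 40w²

8(5w + 7)(w - 7)

Pull out the common factor 8, then factor the remaining trinomial.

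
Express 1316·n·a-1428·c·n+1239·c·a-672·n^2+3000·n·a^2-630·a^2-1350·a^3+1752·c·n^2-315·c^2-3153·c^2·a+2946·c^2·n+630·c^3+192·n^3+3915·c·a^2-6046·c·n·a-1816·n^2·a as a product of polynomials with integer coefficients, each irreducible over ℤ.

Group: 15·c·(42·c^2+174·c·n-185·c·a-21·c+24·n^2-200·n·a-84·n+150·a^2+70·a) + (8·n-9·a)·(42·c^2+174·c·n-185·c·a-21·c+24·n^2-200·n·a-84·n+150·a^2+70·a); both groups contain (42·c^2+174·c·n-185·c·a-21·c+24·n^2-200·n·a-84·n+150·a^2+70·a), so (15·c+8·n-9·a) is a factor with cofactor 42·c^2+174·c·n-185·c·a-21·c+24·n^2-200·n·a-84·n+150·a^2+70·a.
The cofactor groups again: 42·c^2+174·c·n-185·c·a-21·c+24·n^2-200·n·a-84·n+150·a^2+70·a = 14·c·(3·c+12·n-10·a) + (2·n-15·a-7)·(3·c+12·n-10·a); both groups contain (3·c+12·n-10·a), giving (14·c+2·n-15·a-7)·(3·c+12·n-10·a).

(3·c+12·n-10·a)·(14·c+2·n-15·a-7)·(15·c+8·n-9·a)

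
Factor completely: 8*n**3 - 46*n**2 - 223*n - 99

By the rational root theorem, n = 9 is a root, giving the factor (n - 9) and quotient 8*n**2 + 26*n + 11.
The remaining quadratic factors as (4*n + 11)(2*n + 1).

(2*n + 1)*(4*n + 11)*(n - 9)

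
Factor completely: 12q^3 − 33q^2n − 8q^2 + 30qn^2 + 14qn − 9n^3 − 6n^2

Group: 4q(3q^2 − 6qn − 2q + 3n^2 + 2n) − 3n(3q^2 − 6qn − 2q + 3n^2 + 2n); both groups contain (3q^2 − 6qn − 2q + 3n^2 + 2n), so (4q − 3n) is a factor with cofactor 3q^2 − 6qn − 2q + 3n^2 + 2n.
The cofactor groups again: 3q^2 − 6qn − 2q + 3n^2 + 2n = q(3q − 3n − 2) − n(3q − 3n − 2); both groups contain (3q − 3n − 2), giving (q − n)(3q − 3n − 2).

(3q − 3n − 2)(4q − 3n)(q − n)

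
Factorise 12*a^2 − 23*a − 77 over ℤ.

Need a pair with product 12·(−77) = −924 and sum −23: that's −44 and 21.
Split the middle term: 12*a^2 − 44*a + 21*a − 77 = 4*a*(3*a − 11) + 7*(3*a − 11).

(3*a − 11)*(4*a + 7)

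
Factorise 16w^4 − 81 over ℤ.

(2w)⁴ − (3)⁴ = ((2w)² − (3)²)((2w)² + (3)²); the first factor splits again, the second (4w^2 + 9) is irreducible.

(2w + 3)(2w − 3)(4w^2 + 9)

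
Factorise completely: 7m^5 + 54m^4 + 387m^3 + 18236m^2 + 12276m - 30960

By the rational root theorem, m = -12/7 is a root, so (7m + 12) divides it; the quotient is m^4 + 6m^3 + 45m^2 + 2528m - 2580.
Then m = -15 is a root, so (m + 15) divides it; the quotient is m^3 - 9m^2 + 180m - 172.
Continuing, m = 1 is a root, giving the factor (m - 1) and quotient m^2 - 8m + 172.
The quadratic m^2 - 8m + 172 has discriminant -624 < 0 and is irreducible over ℤ.

(7m + 12)(m + 15)(m - 1)(m^2 - 8m + 172)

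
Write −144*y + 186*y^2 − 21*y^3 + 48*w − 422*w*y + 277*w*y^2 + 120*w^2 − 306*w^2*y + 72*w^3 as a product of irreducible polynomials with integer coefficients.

Group: w*(72*w^2 − 90*w*y + 120*w + 7*y^2 − 62*y + 48) − 3*y*(72*w^2 − 90*w*y + 120*w + 7*y^2 − 62*y + 48); both groups contain (72*w^2 − 90*w*y + 120*w + 7*y^2 − 62*y + 48), so (w − 3*y) is a factor with cofactor 72*w^2 − 90*w*y + 120*w + 7*y^2 − 62*y + 48.
The cofactor groups again: 72*w^2 − 90*w*y + 120*w + 7*y^2 − 62*y + 48 = 6*w*(12*w − y + 8) + (−7*y + 6)*(12*w − y + 8); both groups contain (12*w − y + 8), giving (6*w − 7*y + 6)*(12*w − y + 8).

(12*w − y + 8)*(6*w − 7*y + 6)*(w − 3*y)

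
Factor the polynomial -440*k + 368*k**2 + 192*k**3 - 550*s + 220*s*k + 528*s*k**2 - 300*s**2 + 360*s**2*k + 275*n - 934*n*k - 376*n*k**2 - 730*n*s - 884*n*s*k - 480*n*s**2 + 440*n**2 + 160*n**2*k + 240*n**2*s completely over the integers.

(8*n - 6*k + 5)*(5*n - 10*s - 8*k)*(6*s + 4*k + 11)

Group: 5*n*(48*n*s + 32*n*k + 88*n - 36*s*k + 30*s - 24*k**2 - 46*k + 55) + (-10*s - 8*k)*(48*n*s + 32*n*k + 88*n - 36*s*k + 30*s - 24*k**2 - 46*k + 55); both groups contain (48*n*s + 32*n*k + 88*n - 36*s*k + 30*s - 24*k**2 - 46*k + 55), so (5*n - 10*s - 8*k) is a factor with cofactor 48*n*s + 32*n*k + 88*n - 36*s*k + 30*s - 24*k**2 - 46*k + 55.
The cofactor groups again: 48*n*s + 32*n*k + 88*n - 36*s*k + 30*s - 24*k**2 - 46*k + 55 = 6*s*(8*n - 6*k + 5) + (4*k + 11)*(8*n - 6*k + 5); both groups contain (8*n - 6*k + 5), giving (6*s + 4*k + 11)*(8*n - 6*k + 5).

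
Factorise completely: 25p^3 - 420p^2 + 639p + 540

(5p + 3)(5p - 12)(p - 15)

Testing divisors of the constant over divisors of the leading coefficient, p = 15 is a root, so (p - 15) divides it; the quotient is 25p^2 - 45p - 36.
The remaining quadratic factors as (5p + 3)(5p - 12).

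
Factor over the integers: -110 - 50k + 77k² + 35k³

(5k + 11)(7k² - 10)

Group as (35k³ - 50k) + (77k² - 110) = 5k(7k² - 10) + 11(7k² - 10).
Both groups share the factor (7k² - 10).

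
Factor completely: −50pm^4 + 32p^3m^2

Pull out the common factor 2pm^2; 16p^2 − 25m^2 is a difference of squares.

2m^2p(4p − 5m)(4p + 5m)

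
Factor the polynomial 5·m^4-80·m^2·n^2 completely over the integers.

5·m^2·(m+4·n)·(m-4·n)

Every term has a factor of 5·m^2. Then m^2-16·n^2 = (m)² − (4·n)².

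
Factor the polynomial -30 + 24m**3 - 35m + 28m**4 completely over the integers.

Group as (28m**4 - 35m) + (24m**3 - 30) = 7m(4m**3 - 5) + 6(4m**3 - 5).
Both groups share the factor (4m**3 - 5).

(7m + 6)(4m**3 - 5)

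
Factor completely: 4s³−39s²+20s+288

(4s+9)(s−4)(s−8)

By the rational root theorem, s = 8 is a root, so (s−8) divides it; the quotient is 4s²−7s−36.
The remaining quadratic factors as (4s+9)(s−4).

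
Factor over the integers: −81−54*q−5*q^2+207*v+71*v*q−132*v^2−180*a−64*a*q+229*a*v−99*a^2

Group: −11*a*(9*a−11*v+5*q+9) + (12*v−q−9)*(9*a−11*v+5*q+9); both groups contain (9*a−11*v+5*q+9).

−(11*a−12*v+q+9)*(9*a−11*v+5*q+9)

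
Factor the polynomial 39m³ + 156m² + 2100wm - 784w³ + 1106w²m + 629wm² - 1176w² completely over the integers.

-(7w - 13m)(8w + 3m + 12)(14w + m)

Group: 14w(-56w² + 83wm - 84w + 39m² + 156m) + m(-56w² + 83wm - 84w + 39m² + 156m); both groups contain (-56w² + 83wm - 84w + 39m² + 156m), so (14w + m) is a factor with cofactor -56w² + 83wm - 84w + 39m² + 156m.
The cofactor groups again: -56w² + 83wm - 84w + 39m² + 156m = -8w(7w - 13m) + (-3m - 12)(7w - 13m); both groups contain (7w - 13m), giving -(8w + 3m + 12)(7w - 13m).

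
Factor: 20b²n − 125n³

Factor out 5n, leaving 4b² − 25n², which is a difference of two squares.

5n(2b + 5n)(2b − 5n)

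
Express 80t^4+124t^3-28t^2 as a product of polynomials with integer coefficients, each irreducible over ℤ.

Pull out the common factor 4t^2, then factor the remaining trinomial.

4t^2(4t+7)(5t-1)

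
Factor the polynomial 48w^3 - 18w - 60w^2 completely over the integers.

Pull out the common factor 6w, then factor the remaining trinomial.

6w(2w - 3)(4w + 1)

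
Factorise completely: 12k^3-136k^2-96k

4k(3k+2)(k-12)

Pull out the common factor 4k, then factor the remaining trinomial.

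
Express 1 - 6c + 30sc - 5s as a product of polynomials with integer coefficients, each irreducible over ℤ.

(5s - 1)(6c - 1)

Group as (30sc - 5s) + (-6c + 1) = 5s(6c - 1) - (6c - 1).
Both groups share the factor (6c - 1).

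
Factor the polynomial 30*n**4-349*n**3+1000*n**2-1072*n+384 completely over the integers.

Testing divisors of the constant over divisors of the leading coefficient, n = 4/5 is a root, so (5*n-4) is a factor; dividing leaves 6*n**3-65*n**2+148*n-96.
Continuing, n = 3/2 is a root, so (2*n-3) divides it; the quotient is 3*n**2-28*n+32.
The remaining quadratic factors as (n-8)(3*n-4).

(2*n-3)*(3*n-4)*(5*n-4)*(n-8)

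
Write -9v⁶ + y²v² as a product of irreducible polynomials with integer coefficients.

Factor out v² first: what remains is y² - 9v⁴.
Recognize a difference of squares with the parts y and 3v².

v²(y - 3v²)(y + 3v²)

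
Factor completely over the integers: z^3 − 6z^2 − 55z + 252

(z + 7)(z − 4)(z − 9)

Among the possible rational roots, z = 9 is a root, so (z − 9) is a factor; dividing leaves z^2 + 3z − 28.
The remaining quadratic factors as (z − 4)(z + 7).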